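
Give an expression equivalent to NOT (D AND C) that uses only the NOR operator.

(((D NOR D) NOR (C NOR C)) NOR ((D NOR D) NOR (C NOR C)))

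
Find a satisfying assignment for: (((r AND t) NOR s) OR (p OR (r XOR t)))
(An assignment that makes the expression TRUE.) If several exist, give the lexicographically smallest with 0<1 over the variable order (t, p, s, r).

t=0, p=0, s=0, r=0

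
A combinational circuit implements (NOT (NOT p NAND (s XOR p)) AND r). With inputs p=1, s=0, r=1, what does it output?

Substituting: (NOT (NOT 1 NAND (0 XOR 1)) AND 1)
= 0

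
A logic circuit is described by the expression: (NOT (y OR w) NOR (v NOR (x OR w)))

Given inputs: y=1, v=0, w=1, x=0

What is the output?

Substituting: (NOT (1 OR 1) NOR (0 NOR (0 OR 1)))
= 1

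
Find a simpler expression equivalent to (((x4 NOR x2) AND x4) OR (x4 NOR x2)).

By absorption (E OR (E AND v) = E):
= (x4 NOR x2)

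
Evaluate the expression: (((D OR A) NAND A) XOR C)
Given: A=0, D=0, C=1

Substituting: (((0 OR 0) NAND 0) XOR 1)
= 0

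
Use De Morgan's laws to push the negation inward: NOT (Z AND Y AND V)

NOT Z OR NOT Y OR NOT V
De Morgan's: NOT(AND of terms) = OR of negations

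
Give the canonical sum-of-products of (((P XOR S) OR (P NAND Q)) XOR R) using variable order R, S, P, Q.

Σm(0, 1, 2, 3, 4, 5, 6, 15) = (NOT R AND NOT S AND NOT P AND NOT Q) OR (NOT R AND NOT S AND NOT P AND Q) OR (NOT R AND NOT S AND P AND NOT Q) OR (NOT R AND NOT S AND P AND Q) OR (NOT R AND S AND NOT P AND NOT Q) OR (NOT R AND S AND NOT P AND Q) OR (NOT R AND S AND P AND NOT Q) OR (R AND S AND P AND Q)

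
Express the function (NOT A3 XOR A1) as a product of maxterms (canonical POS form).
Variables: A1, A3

ΠM(1, 2) = (A1 OR NOT A3) AND (NOT A1 OR A3)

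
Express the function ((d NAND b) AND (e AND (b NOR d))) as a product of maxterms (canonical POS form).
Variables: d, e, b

ΠM(0, 1, 3, 4, 5, 6, 7) = (d OR e OR b) AND (d OR e OR NOT b) AND (d OR NOT e OR NOT b) AND (NOT d OR e OR b) AND (NOT d OR e OR NOT b) AND (NOT d OR NOT e OR b) AND (NOT d OR NOT e OR NOT b)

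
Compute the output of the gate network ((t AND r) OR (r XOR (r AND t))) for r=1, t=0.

Substituting: ((0 AND 1) OR (1 XOR (1 AND 0)))
= 1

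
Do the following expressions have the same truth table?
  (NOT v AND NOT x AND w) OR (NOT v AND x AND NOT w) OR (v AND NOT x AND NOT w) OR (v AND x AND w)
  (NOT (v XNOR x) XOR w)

Yes, they are equivalent — the two output columns agree on all 8 assignments:
v | x | w | Expression 1 | Expression 2
---------------------------------------
0 | 0 | 0 | 0 | 0
0 | 0 | 1 | 1 | 1
0 | 1 | 0 | 1 | 1
0 | 1 | 1 | 0 | 0
1 | 0 | 0 | 1 | 1
1 | 0 | 1 | 0 | 0
1 | 1 | 0 | 0 | 0
1 | 1 | 1 | 1 | 1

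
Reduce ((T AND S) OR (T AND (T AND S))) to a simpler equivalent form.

By absorption (E OR (E AND v) = E):
= (T AND S)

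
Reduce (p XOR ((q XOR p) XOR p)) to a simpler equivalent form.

By XOR self-cancellation ((E XOR v) XOR v = E):
= (q XOR p)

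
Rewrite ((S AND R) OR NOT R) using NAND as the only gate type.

((((S NAND R) NAND (S NAND R)) NAND ((S NAND R) NAND (S NAND R))) NAND ((R NAND R) NAND (R NAND R)))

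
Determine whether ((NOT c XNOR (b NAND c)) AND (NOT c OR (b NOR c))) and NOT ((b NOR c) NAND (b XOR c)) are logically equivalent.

No. Counterexample: with b=0, c=0, Expression 1 = 1 but Expression 2 = 0.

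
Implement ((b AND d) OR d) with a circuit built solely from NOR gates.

((((b NOR b) NOR (d NOR d)) NOR d) NOR (((b NOR b) NOR (d NOR d)) NOR d))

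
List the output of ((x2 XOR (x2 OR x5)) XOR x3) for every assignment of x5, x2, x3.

x5 | x2 | x3 | Output
---------------------
0 | 0 | 0 | 0
0 | 0 | 1 | 1
0 | 1 | 0 | 0
0 | 1 | 1 | 1
1 | 0 | 0 | 1
1 | 0 | 1 | 0
1 | 1 | 0 | 0
1 | 1 | 1 | 1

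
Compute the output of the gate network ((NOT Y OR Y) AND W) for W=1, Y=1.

Substituting: ((NOT 1 OR 1) AND 1)
= 1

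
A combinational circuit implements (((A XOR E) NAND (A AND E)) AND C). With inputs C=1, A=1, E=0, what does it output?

Substituting: (((1 XOR 0) NAND (1 AND 0)) AND 1)
= 1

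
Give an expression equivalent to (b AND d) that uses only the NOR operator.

((b NOR b) NOR (d NOR d))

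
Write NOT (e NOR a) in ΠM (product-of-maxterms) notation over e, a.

ΠM(0) = (e OR a)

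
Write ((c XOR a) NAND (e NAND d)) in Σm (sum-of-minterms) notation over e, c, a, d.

Σm(0, 1, 6, 7, 8, 9, 11, 13, 14, 15) = (NOT e AND NOT c AND NOT a AND NOT d) OR (NOT e AND NOT c AND NOT a AND d) OR (NOT e AND c AND a AND NOT d) OR (NOT e AND c AND a AND d) OR (e AND NOT c AND NOT a AND NOT d) OR (e AND NOT c AND NOT a AND d) OR (e AND NOT c AND a AND d) OR (e AND c AND NOT a AND d) OR (e AND c AND a AND NOT d) OR (e AND c AND a AND d)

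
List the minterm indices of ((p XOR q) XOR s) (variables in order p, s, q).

Σm(1, 2, 4, 7) = (NOT p AND NOT s AND q) OR (NOT p AND s AND NOT q) OR (p AND NOT s AND NOT q) OR (p AND s AND q)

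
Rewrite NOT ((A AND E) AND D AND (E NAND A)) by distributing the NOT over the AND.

NOT (A AND E) OR NOT D OR NOT (E NAND A)
De Morgan's: NOT(AND of terms) = OR of negations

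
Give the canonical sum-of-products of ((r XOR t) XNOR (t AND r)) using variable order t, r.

Σm(0) = (NOT t AND NOT r)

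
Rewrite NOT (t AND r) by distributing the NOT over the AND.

NOT t OR NOT r
De Morgan's: NOT(AND of terms) = OR of negations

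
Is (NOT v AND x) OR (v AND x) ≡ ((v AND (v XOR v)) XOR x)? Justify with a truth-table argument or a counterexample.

Yes, they are equivalent — the two output columns agree on all 4 assignments:
v | x | Expression 1 | Expression 2
-----------------------------------
0 | 0 | 0 | 0
0 | 1 | 1 | 1
1 | 0 | 0 | 0
1 | 1 | 1 | 1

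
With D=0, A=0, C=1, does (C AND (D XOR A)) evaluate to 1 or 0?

Substituting: (1 AND (0 XOR 0))
= 0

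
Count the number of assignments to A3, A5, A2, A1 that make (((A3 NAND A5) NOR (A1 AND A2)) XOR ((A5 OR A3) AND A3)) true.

Satisfying assignments: (1,0,0,0), (1,0,0,1), (1,0,1,0), (1,0,1,1), (1,1,1,1)
Count: 5 out of 16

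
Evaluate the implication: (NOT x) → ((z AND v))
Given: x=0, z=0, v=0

Antecedent (NOT x) = 1; consequent ((z AND v)) = 0.
1 → 0 = 0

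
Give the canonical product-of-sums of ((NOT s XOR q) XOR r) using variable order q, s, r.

ΠM(1, 2, 4, 7) = (q OR s OR NOT r) AND (q OR NOT s OR r) AND (NOT q OR s OR r) AND (NOT q OR NOT s OR NOT r)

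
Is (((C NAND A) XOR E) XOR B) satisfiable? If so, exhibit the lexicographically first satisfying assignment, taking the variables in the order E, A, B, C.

E=0, A=0, B=0, C=0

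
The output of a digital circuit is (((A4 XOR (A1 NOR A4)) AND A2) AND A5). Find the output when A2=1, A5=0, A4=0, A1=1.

Substituting: (((0 XOR (1 NOR 0)) AND 1) AND 0)
= 0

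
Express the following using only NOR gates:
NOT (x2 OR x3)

(((x2 NOR x3) NOR (x2 NOR x3)) NOR ((x2 NOR x3) NOR (x2 NOR x3)))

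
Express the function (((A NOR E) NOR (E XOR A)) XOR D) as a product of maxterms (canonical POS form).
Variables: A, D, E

ΠM(0, 1, 4, 7) = (A OR D OR E) AND (A OR D OR NOT E) AND (NOT A OR D OR E) AND (NOT A OR NOT D OR NOT E)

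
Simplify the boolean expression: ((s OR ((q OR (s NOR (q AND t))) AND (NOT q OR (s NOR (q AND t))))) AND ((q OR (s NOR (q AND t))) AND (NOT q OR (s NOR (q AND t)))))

By absorption (E AND (E OR v) = E) then distribution ((E OR v) AND (E OR NOT v) = E):
= (s NOR (q AND t))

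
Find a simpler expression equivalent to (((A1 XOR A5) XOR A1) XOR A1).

By XOR self-cancellation ((E XOR v) XOR v = E):
= (A1 XOR A5)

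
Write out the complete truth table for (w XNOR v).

v | w | Output
--------------
0 | 0 | 1
0 | 1 | 0
1 | 0 | 0
1 | 1 | 1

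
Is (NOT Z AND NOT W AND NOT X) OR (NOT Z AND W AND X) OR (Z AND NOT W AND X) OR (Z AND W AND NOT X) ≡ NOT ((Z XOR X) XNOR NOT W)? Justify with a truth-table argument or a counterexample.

Yes, they are equivalent — the two output columns agree on all 8 assignments:
Z | W | X | Expression 1 | Expression 2
---------------------------------------
0 | 0 | 0 | 1 | 1
0 | 0 | 1 | 0 | 0
0 | 1 | 0 | 0 | 0
0 | 1 | 1 | 1 | 1
1 | 0 | 0 | 0 | 0
1 | 0 | 1 | 1 | 1
1 | 1 | 0 | 1 | 1
1 | 1 | 1 | 0 | 0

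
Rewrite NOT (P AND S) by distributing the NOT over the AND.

NOT P OR NOT S
De Morgan's: NOT(AND of terms) = OR of negations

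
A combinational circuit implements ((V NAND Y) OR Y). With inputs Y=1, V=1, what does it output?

Substituting: ((1 NAND 1) OR 1)
= 1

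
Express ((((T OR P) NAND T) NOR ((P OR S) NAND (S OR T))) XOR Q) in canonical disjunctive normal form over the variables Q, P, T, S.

(NOT Q AND NOT P AND T AND S) OR (NOT Q AND P AND T AND NOT S) OR (NOT Q AND P AND T AND S) OR (Q AND NOT P AND NOT T AND NOT S) OR (Q AND NOT P AND NOT T AND S) OR (Q AND NOT P AND T AND NOT S) OR (Q AND P AND NOT T AND NOT S) OR (Q AND P AND NOT T AND S)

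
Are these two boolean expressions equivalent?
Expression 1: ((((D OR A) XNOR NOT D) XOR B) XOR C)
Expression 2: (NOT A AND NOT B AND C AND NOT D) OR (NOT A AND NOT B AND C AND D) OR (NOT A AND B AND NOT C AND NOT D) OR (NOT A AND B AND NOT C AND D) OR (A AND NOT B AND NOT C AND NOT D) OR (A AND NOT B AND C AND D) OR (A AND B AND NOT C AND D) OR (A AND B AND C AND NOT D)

Yes, they are equivalent — the two output columns agree on all 16 assignments:
A | B | C | D | Expression 1 | Expression 2
-------------------------------------------
0 | 0 | 0 | 0 | 0 | 0
0 | 0 | 0 | 1 | 0 | 0
0 | 0 | 1 | 0 | 1 | 1
0 | 0 | 1 | 1 | 1 | 1
0 | 1 | 0 | 0 | 1 | 1
0 | 1 | 0 | 1 | 1 | 1
0 | 1 | 1 | 0 | 0 | 0
0 | 1 | 1 | 1 | 0 | 0
1 | 0 | 0 | 0 | 1 | 1
1 | 0 | 0 | 1 | 0 | 0
1 | 0 | 1 | 0 | 0 | 0
1 | 0 | 1 | 1 | 1 | 1
1 | 1 | 0 | 0 | 0 | 0
1 | 1 | 0 | 1 | 1 | 1
1 | 1 | 1 | 0 | 1 | 1
1 | 1 | 1 | 1 | 0 | 0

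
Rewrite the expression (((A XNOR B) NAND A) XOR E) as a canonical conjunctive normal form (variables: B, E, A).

(B OR NOT E OR A) AND (B OR NOT E OR NOT A) AND (NOT B OR E OR NOT A) AND (NOT B OR NOT E OR A)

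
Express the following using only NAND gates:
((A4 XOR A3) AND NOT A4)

((((A4 NAND (A4 NAND A3)) NAND (A3 NAND (A4 NAND A3))) NAND (A4 NAND A4)) NAND (((A4 NAND (A4 NAND A3)) NAND (A3 NAND (A4 NAND A3))) NAND (A4 NAND A4)))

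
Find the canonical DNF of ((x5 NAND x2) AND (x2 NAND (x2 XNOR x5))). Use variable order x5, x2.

(NOT x5 AND NOT x2) OR (NOT x5 AND x2) OR (x5 AND NOT x2)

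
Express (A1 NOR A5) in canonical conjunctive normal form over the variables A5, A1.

(A5 OR NOT A1) AND (NOT A5 OR A1) AND (NOT A5 OR NOT A1)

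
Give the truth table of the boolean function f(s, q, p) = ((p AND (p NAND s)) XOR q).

s | q | p | Output
------------------
0 | 0 | 0 | 0
0 | 0 | 1 | 1
0 | 1 | 0 | 1
0 | 1 | 1 | 0
1 | 0 | 0 | 0
1 | 0 | 1 | 0
1 | 1 | 0 | 1
1 | 1 | 1 | 1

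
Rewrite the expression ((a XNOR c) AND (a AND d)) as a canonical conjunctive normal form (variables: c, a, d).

(c OR a OR d) AND (c OR a OR NOT d) AND (c OR NOT a OR d) AND (c OR NOT a OR NOT d) AND (NOT c OR a OR d) AND (NOT c OR a OR NOT d) AND (NOT c OR NOT a OR d)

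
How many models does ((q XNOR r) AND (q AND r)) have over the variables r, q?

Satisfying assignments: (1,1)
Count: 1 out of 4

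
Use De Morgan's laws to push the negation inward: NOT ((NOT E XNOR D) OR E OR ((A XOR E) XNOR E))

NOT (NOT E XNOR D) AND NOT E AND NOT ((A XOR E) XNOR E)
De Morgan's: NOT(OR of terms) = AND of negations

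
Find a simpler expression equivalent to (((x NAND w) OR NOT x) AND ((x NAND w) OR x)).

By distribution ((E OR v) AND (E OR NOT v) = E):
= (x NAND w)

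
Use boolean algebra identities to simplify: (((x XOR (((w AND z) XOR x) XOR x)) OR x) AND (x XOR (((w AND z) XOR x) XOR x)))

By absorption (E AND (E OR v) = E) then XOR self-cancellation ((E XOR v) XOR v = E):
= ((w AND z) XOR x)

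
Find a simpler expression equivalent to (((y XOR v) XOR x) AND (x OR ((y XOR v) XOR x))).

By absorption (E AND (E OR v) = E):
= ((y XOR v) XOR x)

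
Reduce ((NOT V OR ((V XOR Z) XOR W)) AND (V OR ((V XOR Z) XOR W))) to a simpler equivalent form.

By distribution ((E OR v) AND (E OR NOT v) = E):
= ((V XOR Z) XOR W)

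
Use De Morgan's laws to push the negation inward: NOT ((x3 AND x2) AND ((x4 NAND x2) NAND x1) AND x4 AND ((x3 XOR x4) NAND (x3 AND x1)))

NOT (x3 AND x2) OR NOT ((x4 NAND x2) NAND x1) OR NOT x4 OR NOT ((x3 XOR x4) NAND (x3 AND x1))
De Morgan's: NOT(AND of terms) = OR of negations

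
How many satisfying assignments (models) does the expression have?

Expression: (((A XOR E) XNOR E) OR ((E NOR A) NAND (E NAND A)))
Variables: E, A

Satisfying assignments: (0,0), (0,1), (1,0), (1,1)
Count: 4 out of 4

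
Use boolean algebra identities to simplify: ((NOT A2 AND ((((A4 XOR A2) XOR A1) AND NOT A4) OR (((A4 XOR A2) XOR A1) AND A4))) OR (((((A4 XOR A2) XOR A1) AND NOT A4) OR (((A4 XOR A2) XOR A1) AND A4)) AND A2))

By distribution ((E AND v) OR (E AND NOT v) = E) then distribution ((E AND v) OR (E AND NOT v) = E):
= ((A4 XOR A2) XOR A1)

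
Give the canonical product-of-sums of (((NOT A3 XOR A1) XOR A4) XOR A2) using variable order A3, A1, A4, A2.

ΠM(1, 2, 4, 7, 8, 11, 13, 14) = (A3 OR A1 OR A4 OR NOT A2) AND (A3 OR A1 OR NOT A4 OR A2) AND (A3 OR NOT A1 OR A4 OR A2) AND (A3 OR NOT A1 OR NOT A4 OR NOT A2) AND (NOT A3 OR A1 OR A4 OR A2) AND (NOT A3 OR A1 OR NOT A4 OR NOT A2) AND (NOT A3 OR NOT A1 OR A4 OR NOT A2) AND (NOT A3 OR NOT A1 OR NOT A4 OR A2)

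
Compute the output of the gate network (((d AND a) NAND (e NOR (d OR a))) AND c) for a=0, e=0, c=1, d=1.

Substituting: (((1 AND 0) NAND (0 NOR (1 OR 0))) AND 1)
= 1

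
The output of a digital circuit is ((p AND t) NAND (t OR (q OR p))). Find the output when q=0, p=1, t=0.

Substituting: ((1 AND 0) NAND (0 OR (0 OR 1)))
= 1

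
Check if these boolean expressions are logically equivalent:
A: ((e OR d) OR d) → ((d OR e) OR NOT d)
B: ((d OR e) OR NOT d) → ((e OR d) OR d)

No, Converse is not equivalent to original (counterexample: d=0, e=0)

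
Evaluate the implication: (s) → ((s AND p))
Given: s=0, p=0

Antecedent (s) = 0; consequent ((s AND p)) = 0.
0 → 0 = 1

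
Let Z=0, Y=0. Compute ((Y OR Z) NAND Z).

Substituting: ((0 OR 0) NAND 0)
= 1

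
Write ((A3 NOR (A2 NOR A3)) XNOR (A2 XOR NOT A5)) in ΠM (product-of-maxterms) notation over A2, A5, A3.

ΠM(0, 1, 4, 7) = (A2 OR A5 OR A3) AND (A2 OR A5 OR NOT A3) AND (NOT A2 OR A5 OR A3) AND (NOT A2 OR NOT A5 OR NOT A3)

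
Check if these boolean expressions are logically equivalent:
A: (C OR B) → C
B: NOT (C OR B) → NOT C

No, Inverse is not equivalent to original (counterexample: B=1, C=0)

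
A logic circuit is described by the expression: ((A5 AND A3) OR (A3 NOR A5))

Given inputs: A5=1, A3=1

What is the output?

Substituting: ((1 AND 1) OR (1 NOR 1))
= 1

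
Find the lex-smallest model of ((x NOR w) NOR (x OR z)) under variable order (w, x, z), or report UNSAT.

w=1, x=0, z=0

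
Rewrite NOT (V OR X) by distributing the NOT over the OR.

NOT V AND NOT X
De Morgan's: NOT(OR of terms) = AND of negations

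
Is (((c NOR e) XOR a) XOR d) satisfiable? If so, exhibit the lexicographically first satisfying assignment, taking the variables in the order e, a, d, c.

e=0, a=0, d=0, c=0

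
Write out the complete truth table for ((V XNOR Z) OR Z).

V | Z | Output
--------------
0 | 0 | 1
0 | 1 | 1
1 | 0 | 0
1 | 1 | 1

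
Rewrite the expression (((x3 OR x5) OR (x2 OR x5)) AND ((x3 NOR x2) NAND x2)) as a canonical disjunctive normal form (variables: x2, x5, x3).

(NOT x2 AND NOT x5 AND x3) OR (NOT x2 AND x5 AND NOT x3) OR (NOT x2 AND x5 AND x3) OR (x2 AND NOT x5 AND NOT x3) OR (x2 AND NOT x5 AND x3) OR (x2 AND x5 AND NOT x3) OR (x2 AND x5 AND x3)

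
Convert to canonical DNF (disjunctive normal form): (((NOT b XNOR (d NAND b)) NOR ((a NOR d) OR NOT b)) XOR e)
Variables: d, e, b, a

(NOT d AND NOT e AND b AND a) OR (NOT d AND e AND NOT b AND NOT a) OR (NOT d AND e AND NOT b AND a) OR (NOT d AND e AND b AND NOT a) OR (d AND e AND NOT b AND NOT a) OR (d AND e AND NOT b AND a) OR (d AND e AND b AND NOT a) OR (d AND e AND b AND a)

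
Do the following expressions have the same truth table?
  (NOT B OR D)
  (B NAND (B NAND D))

Yes, they are equivalent — the two output columns agree on all 4 assignments:
B | D | Expression 1 | Expression 2
-----------------------------------
0 | 0 | 1 | 1
0 | 1 | 1 | 1
1 | 0 | 0 | 0
1 | 1 | 1 | 1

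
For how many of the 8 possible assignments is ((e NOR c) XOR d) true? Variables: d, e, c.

Satisfying assignments: (0,0,0), (1,0,1), (1,1,0), (1,1,1)
Count: 4 out of 8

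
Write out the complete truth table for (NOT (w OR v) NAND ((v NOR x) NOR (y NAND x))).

w | x | y | v | Output
----------------------
0 | 0 | 0 | 0 | 1
0 | 0 | 0 | 1 | 1
0 | 0 | 1 | 0 | 1
0 | 0 | 1 | 1 | 1
0 | 1 | 0 | 0 | 1
0 | 1 | 0 | 1 | 1
0 | 1 | 1 | 0 | 0
0 | 1 | 1 | 1 | 1
1 | 0 | 0 | 0 | 1
1 | 0 | 0 | 1 | 1
1 | 0 | 1 | 0 | 1
1 | 0 | 1 | 1 | 1
1 | 1 | 0 | 0 | 1
1 | 1 | 0 | 1 | 1
1 | 1 | 1 | 0 | 1
1 | 1 | 1 | 1 | 1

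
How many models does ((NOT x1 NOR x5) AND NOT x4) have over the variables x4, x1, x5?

Satisfying assignments: (0,1,0)
Count: 1 out of 8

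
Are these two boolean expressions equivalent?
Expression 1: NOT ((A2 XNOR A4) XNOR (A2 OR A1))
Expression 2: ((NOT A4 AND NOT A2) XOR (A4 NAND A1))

No. Counterexample: with A4=0, A1=0, A2=0, Expression 1 = 1 but Expression 2 = 0.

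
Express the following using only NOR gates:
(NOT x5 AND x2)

(((x5 NOR x5) NOR (x5 NOR x5)) NOR (x2 NOR x2))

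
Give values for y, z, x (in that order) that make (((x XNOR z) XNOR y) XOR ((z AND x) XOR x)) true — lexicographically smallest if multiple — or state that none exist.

y=0, z=1, x=0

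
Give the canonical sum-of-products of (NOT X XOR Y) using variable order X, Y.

Σm(0, 3) = (NOT X AND NOT Y) OR (X AND Y)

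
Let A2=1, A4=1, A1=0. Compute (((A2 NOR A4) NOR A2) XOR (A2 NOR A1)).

Substituting: (((1 NOR 1) NOR 1) XOR (1 NOR 0))
= 0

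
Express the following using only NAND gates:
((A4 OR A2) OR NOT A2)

((((A4 NAND A4) NAND (A2 NAND A2)) NAND ((A4 NAND A4) NAND (A2 NAND A2))) NAND ((A2 NAND A2) NAND (A2 NAND A2)))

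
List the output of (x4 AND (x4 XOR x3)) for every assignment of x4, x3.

x4 | x3 | Output
----------------
0 | 0 | 0
0 | 1 | 0
1 | 0 | 1
1 | 1 | 0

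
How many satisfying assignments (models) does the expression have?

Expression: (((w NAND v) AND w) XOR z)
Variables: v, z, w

Satisfying assignments: (0,0,1), (0,1,0), (1,1,0), (1,1,1)
Count: 4 out of 8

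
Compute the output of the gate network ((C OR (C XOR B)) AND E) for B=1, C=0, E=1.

Substituting: ((0 OR (0 XOR 1)) AND 1)
= 1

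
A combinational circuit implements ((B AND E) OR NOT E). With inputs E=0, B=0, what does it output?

Substituting: ((0 AND 0) OR NOT 0)
= 1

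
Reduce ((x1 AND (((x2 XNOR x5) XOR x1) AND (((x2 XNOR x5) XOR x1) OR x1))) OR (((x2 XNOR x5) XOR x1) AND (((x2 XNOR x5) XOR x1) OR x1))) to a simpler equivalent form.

By absorption (E OR (E AND v) = E) then absorption (E AND (E OR v) = E):
= ((x2 XNOR x5) XOR x1)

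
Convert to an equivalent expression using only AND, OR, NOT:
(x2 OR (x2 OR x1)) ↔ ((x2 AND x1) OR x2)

((x2 OR (x2 OR x1)) AND ((x2 AND x1) OR x2)) OR (NOT (x2 OR (x2 OR x1)) AND NOT ((x2 AND x1) OR x2))
(Biconditional = both true or both false)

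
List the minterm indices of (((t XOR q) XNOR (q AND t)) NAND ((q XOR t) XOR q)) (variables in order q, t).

Σm(0, 1, 2, 3) = (NOT q AND NOT t) OR (NOT q AND t) OR (q AND NOT t) OR (q AND t)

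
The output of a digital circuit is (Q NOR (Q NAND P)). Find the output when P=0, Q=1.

Substituting: (1 NOR (1 NAND 0))
= 0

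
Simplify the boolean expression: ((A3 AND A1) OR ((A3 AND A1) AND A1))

By absorption (E OR (E AND v) = E):
= (A3 AND A1)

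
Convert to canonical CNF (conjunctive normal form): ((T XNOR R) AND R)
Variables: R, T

(R OR T) AND (R OR NOT T) AND (NOT R OR T)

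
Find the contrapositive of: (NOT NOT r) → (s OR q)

Contrapositive: NOT (s OR q) → NOT r
Note: A statement and its contrapositive are logically equivalent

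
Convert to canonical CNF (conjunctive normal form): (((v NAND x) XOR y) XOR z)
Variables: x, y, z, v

(x OR y OR NOT z OR v) AND (x OR y OR NOT z OR NOT v) AND (x OR NOT y OR z OR v) AND (x OR NOT y OR z OR NOT v) AND (NOT x OR y OR z OR NOT v) AND (NOT x OR y OR NOT z OR v) AND (NOT x OR NOT y OR z OR v) AND (NOT x OR NOT y OR NOT z OR NOT v)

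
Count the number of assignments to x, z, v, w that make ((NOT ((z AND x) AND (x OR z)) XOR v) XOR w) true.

Satisfying assignments: (0,0,0,0), (0,0,1,1), (0,1,0,0), (0,1,1,1), (1,0,0,0), (1,0,1,1), (1,1,0,1), (1,1,1,0)
Count: 8 out of 16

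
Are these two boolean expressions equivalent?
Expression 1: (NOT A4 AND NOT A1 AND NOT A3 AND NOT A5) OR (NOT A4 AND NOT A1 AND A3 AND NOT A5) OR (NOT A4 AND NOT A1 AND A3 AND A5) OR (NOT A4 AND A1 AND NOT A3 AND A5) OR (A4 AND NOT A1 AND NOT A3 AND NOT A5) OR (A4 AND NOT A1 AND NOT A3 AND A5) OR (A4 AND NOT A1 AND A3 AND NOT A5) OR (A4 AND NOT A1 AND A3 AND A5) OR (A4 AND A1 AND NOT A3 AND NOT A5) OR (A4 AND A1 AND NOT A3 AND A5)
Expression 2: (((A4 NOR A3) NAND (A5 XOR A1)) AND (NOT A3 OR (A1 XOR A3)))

Yes, they are equivalent — the two output columns agree on all 16 assignments:
A4 | A1 | A3 | A5 | Expression 1 | Expression 2
-----------------------------------------------
0 | 0 | 0 | 0 | 1 | 1
0 | 0 | 0 | 1 | 0 | 0
0 | 0 | 1 | 0 | 1 | 1
0 | 0 | 1 | 1 | 1 | 1
0 | 1 | 0 | 0 | 0 | 0
0 | 1 | 0 | 1 | 1 | 1
0 | 1 | 1 | 0 | 0 | 0
0 | 1 | 1 | 1 | 0 | 0
1 | 0 | 0 | 0 | 1 | 1
1 | 0 | 0 | 1 | 1 | 1
1 | 0 | 1 | 0 | 1 | 1
1 | 0 | 1 | 1 | 1 | 1
1 | 1 | 0 | 0 | 1 | 1
1 | 1 | 0 | 1 | 1 | 1
1 | 1 | 1 | 0 | 0 | 0
1 | 1 | 1 | 1 | 0 | 0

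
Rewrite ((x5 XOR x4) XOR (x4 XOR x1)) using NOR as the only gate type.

((((((((x5 NOR x4) NOR (x5 NOR x4)) NOR ((x5 NOR x4) NOR (x5 NOR x4))) NOR ((((x5 NOR x5) NOR (x4 NOR x4)) NOR ((x5 NOR x5) NOR (x4 NOR x4))) NOR (((x5 NOR x5) NOR (x4 NOR x4)) NOR ((x5 NOR x5) NOR (x4 NOR x4))))) NOR ((((x4 NOR x1) NOR (x4 NOR x1)) NOR ((x4 NOR x1) NOR (x4 NOR x1))) NOR ((((x4 NOR x4) NOR (x1 NOR x1)) NOR ((x4 NOR x4) NOR (x1 NOR x1))) NOR (((x4 NOR x4) NOR (x1 NOR x1)) NOR ((x4 NOR x4) NOR (x1 NOR x1)))))) NOR (((((x5 NOR x4) NOR (x5 NOR x4)) NOR ((x5 NOR x4) NOR (x5 NOR x4))) NOR ((((x5 NOR x5) NOR (x4 NOR x4)) NOR ((x5 NOR x5) NOR (x4 NOR x4))) NOR (((x5 NOR x5) NOR (x4 NOR x4)) NOR ((x5 NOR x5) NOR (x4 NOR x4))))) NOR ((((x4 NOR x1) NOR (x4 NOR x1)) NOR ((x4 NOR x1) NOR (x4 NOR x1))) NOR ((((x4 NOR x4) NOR (x1 NOR x1)) NOR ((x4 NOR x4) NOR (x1 NOR x1))) NOR (((x4 NOR x4) NOR (x1 NOR x1)) NOR ((x4 NOR x4) NOR (x1 NOR x1))))))) NOR ((((((x5 NOR x4) NOR (x5 NOR x4)) NOR ((x5 NOR x4) NOR (x5 NOR x4))) NOR ((((x5 NOR x5) NOR (x4 NOR x4)) NOR ((x5 NOR x5) NOR (x4 NOR x4))) NOR (((x5 NOR x5) NOR (x4 NOR x4)) NOR ((x5 NOR x5) NOR (x4 NOR x4))))) NOR ((((x4 NOR x1) NOR (x4 NOR x1)) NOR ((x4 NOR x1) NOR (x4 NOR x1))) NOR ((((x4 NOR x4) NOR (x1 NOR x1)) NOR ((x4 NOR x4) NOR (x1 NOR x1))) NOR (((x4 NOR x4) NOR (x1 NOR x1)) NOR ((x4 NOR x4) NOR (x1 NOR x1)))))) NOR (((((x5 NOR x4) NOR (x5 NOR x4)) NOR ((x5 NOR x4) NOR (x5 NOR x4))) NOR ((((x5 NOR x5) NOR (x4 NOR x4)) NOR ((x5 NOR x5) NOR (x4 NOR x4))) NOR (((x5 NOR x5) NOR (x4 NOR x4)) NOR ((x5 NOR x5) NOR (x4 NOR x4))))) NOR ((((x4 NOR x1) NOR (x4 NOR x1)) NOR ((x4 NOR x1) NOR (x4 NOR x1))) NOR ((((x4 NOR x4) NOR (x1 NOR x1)) NOR ((x4 NOR x4) NOR (x1 NOR x1))) NOR (((x4 NOR x4) NOR (x1 NOR x1)) NOR ((x4 NOR x4) NOR (x1 NOR x1)))))))) NOR ((((((((x5 NOR x4) NOR (x5 NOR x4)) NOR ((x5 NOR x4) NOR (x5 NOR x4))) NOR ((((x5 NOR x5) NOR (x4 NOR x4)) NOR ((x5 NOR x5) NOR (x4 NOR x4))) NOR (((x5 NOR x5) NOR (x4 NOR x4)) NOR ((x5 NOR x5) NOR (x4 NOR x4))))) NOR ((((x5 NOR x4) NOR (x5 NOR x4)) NOR ((x5 NOR x4) NOR (x5 NOR x4))) NOR ((((x5 NOR x5) NOR (x4 NOR x4)) NOR ((x5 NOR x5) NOR (x4 NOR x4))) NOR (((x5 NOR x5) NOR (x4 NOR x4)) NOR ((x5 NOR x5) NOR (x4 NOR x4)))))) NOR (((((x4 NOR x1) NOR (x4 NOR x1)) NOR ((x4 NOR x1) NOR (x4 NOR x1))) NOR ((((x4 NOR x4) NOR (x1 NOR x1)) NOR ((x4 NOR x4) NOR (x1 NOR x1))) NOR (((x4 NOR x4) NOR (x1 NOR x1)) NOR ((x4 NOR x4) NOR (x1 NOR x1))))) NOR ((((x4 NOR x1) NOR (x4 NOR x1)) NOR ((x4 NOR x1) NOR (x4 NOR x1))) NOR ((((x4 NOR x4) NOR (x1 NOR x1)) NOR ((x4 NOR x4) NOR (x1 NOR x1))) NOR (((x4 NOR x4) NOR (x1 NOR x1)) NOR ((x4 NOR x4) NOR (x1 NOR x1))))))) NOR ((((((x5 NOR x4) NOR (x5 NOR x4)) NOR ((x5 NOR x4) NOR (x5 NOR x4))) NOR ((((x5 NOR x5) NOR (x4 NOR x4)) NOR ((x5 NOR x5) NOR (x4 NOR x4))) NOR (((x5 NOR x5) NOR (x4 NOR x4)) NOR ((x5 NOR x5) NOR (x4 NOR x4))))) NOR ((((x5 NOR x4) NOR (x5 NOR x4)) NOR ((x5 NOR x4) NOR (x5 NOR x4))) NOR ((((x5 NOR x5) NOR (x4 NOR x4)) NOR ((x5 NOR x5) NOR (x4 NOR x4))) NOR (((x5 NOR x5) NOR (x4 NOR x4)) NOR ((x5 NOR x5) NOR (x4 NOR x4)))))) NOR (((((x4 NOR x1) NOR (x4 NOR x1)) NOR ((x4 NOR x1) NOR (x4 NOR x1))) NOR ((((x4 NOR x4) NOR (x1 NOR x1)) NOR ((x4 NOR x4) NOR (x1 NOR x1))) NOR (((x4 NOR x4) NOR (x1 NOR x1)) NOR ((x4 NOR x4) NOR (x1 NOR x1))))) NOR ((((x4 NOR x1) NOR (x4 NOR x1)) NOR ((x4 NOR x1) NOR (x4 NOR x1))) NOR ((((x4 NOR x4) NOR (x1 NOR x1)) NOR ((x4 NOR x4) NOR (x1 NOR x1))) NOR (((x4 NOR x4) NOR (x1 NOR x1)) NOR ((x4 NOR x4) NOR (x1 NOR x1)))))))) NOR (((((((x5 NOR x4) NOR (x5 NOR x4)) NOR ((x5 NOR x4) NOR (x5 NOR x4))) NOR ((((x5 NOR x5) NOR (x4 NOR x4)) NOR ((x5 NOR x5) NOR (x4 NOR x4))) NOR (((x5 NOR x5) NOR (x4 NOR x4)) NOR ((x5 NOR x5) NOR (x4 NOR x4))))) NOR ((((x5 NOR x4) NOR (x5 NOR x4)) NOR ((x5 NOR x4) NOR (x5 NOR x4))) NOR ((((x5 NOR x5) NOR (x4 NOR x4)) NOR ((x5 NOR x5) NOR (x4 NOR x4))) NOR (((x5 NOR x5) NOR (x4 NOR x4)) NOR ((x5 NOR x5) NOR (x4 NOR x4)))))) NOR (((((x4 NOR x1) NOR (x4 NOR x1)) NOR ((x4 NOR x1) NOR (x4 NOR x1))) NOR ((((x4 NOR x4) NOR (x1 NOR x1)) NOR ((x4 NOR x4) NOR (x1 NOR x1))) NOR (((x4 NOR x4) NOR (x1 NOR x1)) NOR ((x4 NOR x4) NOR (x1 NOR x1))))) NOR ((((x4 NOR x1) NOR (x4 NOR x1)) NOR ((x4 NOR x1) NOR (x4 NOR x1))) NOR ((((x4 NOR x4) NOR (x1 NOR x1)) NOR ((x4 NOR x4) NOR (x1 NOR x1))) NOR (((x4 NOR x4) NOR (x1 NOR x1)) NOR ((x4 NOR x4) NOR (x1 NOR x1))))))) NOR ((((((x5 NOR x4) NOR (x5 NOR x4)) NOR ((x5 NOR x4) NOR (x5 NOR x4))) NOR ((((x5 NOR x5) NOR (x4 NOR x4)) NOR ((x5 NOR x5) NOR (x4 NOR x4))) NOR (((x5 NOR x5) NOR (x4 NOR x4)) NOR ((x5 NOR x5) NOR (x4 NOR x4))))) NOR ((((x5 NOR x4) NOR (x5 NOR x4)) NOR ((x5 NOR x4) NOR (x5 NOR x4))) NOR ((((x5 NOR x5) NOR (x4 NOR x4)) NOR ((x5 NOR x5) NOR (x4 NOR x4))) NOR (((x5 NOR x5) NOR (x4 NOR x4)) NOR ((x5 NOR x5) NOR (x4 NOR x4)))))) NOR (((((x4 NOR x1) NOR (x4 NOR x1)) NOR ((x4 NOR x1) NOR (x4 NOR x1))) NOR ((((x4 NOR x4) NOR (x1 NOR x1)) NOR ((x4 NOR x4) NOR (x1 NOR x1))) NOR (((x4 NOR x4) NOR (x1 NOR x1)) NOR ((x4 NOR x4) NOR (x1 NOR x1))))) NOR ((((x4 NOR x1) NOR (x4 NOR x1)) NOR ((x4 NOR x1) NOR (x4 NOR x1))) NOR ((((x4 NOR x4) NOR (x1 NOR x1)) NOR ((x4 NOR x4) NOR (x1 NOR x1))) NOR (((x4 NOR x4) NOR (x1 NOR x1)) NOR ((x4 NOR x4) NOR (x1 NOR x1))))))))))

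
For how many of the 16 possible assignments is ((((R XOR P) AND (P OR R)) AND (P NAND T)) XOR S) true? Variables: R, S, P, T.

Satisfying assignments: (0,0,1,0), (0,1,0,0), (0,1,0,1), (0,1,1,1), (1,0,0,0), (1,0,0,1), (1,1,1,0), (1,1,1,1)
Count: 8 out of 16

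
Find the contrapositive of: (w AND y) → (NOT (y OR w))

Contrapositive: (y OR w) → NOT (w AND y)
Note: A statement and its contrapositive are logically equivalent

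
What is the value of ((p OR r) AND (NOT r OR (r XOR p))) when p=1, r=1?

Substituting: ((1 OR 1) AND (NOT 1 OR (1 XOR 1)))
= 0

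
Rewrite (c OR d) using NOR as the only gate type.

((c NOR d) NOR (c NOR d))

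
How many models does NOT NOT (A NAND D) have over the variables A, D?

Satisfying assignments: (0,0), (0,1), (1,0)
Count: 3 out of 4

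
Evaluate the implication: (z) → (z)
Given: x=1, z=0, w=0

Antecedent (z) = 0; consequent (z) = 0.
0 → 0 = 1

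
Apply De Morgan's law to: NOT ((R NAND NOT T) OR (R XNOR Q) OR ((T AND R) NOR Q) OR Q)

NOT (R NAND NOT T) AND NOT (R XNOR Q) AND NOT ((T AND R) NOR Q) AND NOT Q
De Morgan's: NOT(OR of terms) = AND of negations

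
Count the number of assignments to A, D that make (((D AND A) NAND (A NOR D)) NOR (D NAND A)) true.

No assignment satisfies the expression.
Count: 0 out of 4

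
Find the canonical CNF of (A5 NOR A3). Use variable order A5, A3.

(A5 OR NOT A3) AND (NOT A5 OR A3) AND (NOT A5 OR NOT A3)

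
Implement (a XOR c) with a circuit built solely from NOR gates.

((((a NOR c) NOR (a NOR c)) NOR ((a NOR c) NOR (a NOR c))) NOR ((((a NOR a) NOR (c NOR c)) NOR ((a NOR a) NOR (c NOR c))) NOR (((a NOR a) NOR (c NOR c)) NOR ((a NOR a) NOR (c NOR c)))))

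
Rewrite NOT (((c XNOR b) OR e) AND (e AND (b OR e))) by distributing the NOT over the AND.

NOT ((c XNOR b) OR e) OR NOT (e AND (b OR e))
De Morgan's: NOT(AND of terms) = OR of negations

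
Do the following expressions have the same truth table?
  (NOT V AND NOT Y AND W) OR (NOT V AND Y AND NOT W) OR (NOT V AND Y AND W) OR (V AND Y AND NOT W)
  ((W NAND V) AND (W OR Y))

Yes, they are equivalent — the two output columns agree on all 8 assignments:
V | Y | W | Expression 1 | Expression 2
---------------------------------------
0 | 0 | 0 | 0 | 0
0 | 0 | 1 | 1 | 1
0 | 1 | 0 | 1 | 1
0 | 1 | 1 | 1 | 1
1 | 0 | 0 | 0 | 0
1 | 0 | 1 | 0 | 0
1 | 1 | 0 | 1 | 1
1 | 1 | 1 | 0 | 0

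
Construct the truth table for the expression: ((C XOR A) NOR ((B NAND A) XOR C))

C | B | A | Output
------------------
0 | 0 | 0 | 0
0 | 0 | 1 | 0
0 | 1 | 0 | 0
0 | 1 | 1 | 0
1 | 0 | 0 | 0
1 | 0 | 1 | 1
1 | 1 | 0 | 0
1 | 1 | 1 | 0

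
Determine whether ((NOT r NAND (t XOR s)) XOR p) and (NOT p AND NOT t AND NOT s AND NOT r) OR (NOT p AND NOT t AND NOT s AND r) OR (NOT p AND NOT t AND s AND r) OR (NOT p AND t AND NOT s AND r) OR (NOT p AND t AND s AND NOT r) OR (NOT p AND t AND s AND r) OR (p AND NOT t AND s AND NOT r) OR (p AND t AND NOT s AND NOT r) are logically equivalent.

Yes, they are equivalent — the two output columns agree on all 16 assignments:
p | t | s | r | Expression 1 | Expression 2
-------------------------------------------
0 | 0 | 0 | 0 | 1 | 1
0 | 0 | 0 | 1 | 1 | 1
0 | 0 | 1 | 0 | 0 | 0
0 | 0 | 1 | 1 | 1 | 1
0 | 1 | 0 | 0 | 0 | 0
0 | 1 | 0 | 1 | 1 | 1
0 | 1 | 1 | 0 | 1 | 1
0 | 1 | 1 | 1 | 1 | 1
1 | 0 | 0 | 0 | 0 | 0
1 | 0 | 0 | 1 | 0 | 0
1 | 0 | 1 | 0 | 1 | 1
1 | 0 | 1 | 1 | 0 | 0
1 | 1 | 0 | 0 | 1 | 1
1 | 1 | 0 | 1 | 0 | 0
1 | 1 | 1 | 0 | 0 | 0
1 | 1 | 1 | 1 | 0 | 0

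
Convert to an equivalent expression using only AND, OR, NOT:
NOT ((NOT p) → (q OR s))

(NOT p) AND NOT (q OR s)
(Negated implication: NOT(A → B) = A AND NOT B)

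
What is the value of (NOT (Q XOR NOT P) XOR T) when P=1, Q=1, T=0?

Substituting: (NOT (1 XOR NOT 1) XOR 0)
= 0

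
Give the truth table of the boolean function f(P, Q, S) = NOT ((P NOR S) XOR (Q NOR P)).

P | Q | S | Output
------------------
0 | 0 | 0 | 1
0 | 0 | 1 | 0
0 | 1 | 0 | 0
0 | 1 | 1 | 1
1 | 0 | 0 | 1
1 | 0 | 1 | 1
1 | 1 | 0 | 1
1 | 1 | 1 | 1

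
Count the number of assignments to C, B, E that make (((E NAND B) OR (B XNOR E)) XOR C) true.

Satisfying assignments: (0,0,0), (0,0,1), (0,1,0), (0,1,1)
Count: 4 out of 8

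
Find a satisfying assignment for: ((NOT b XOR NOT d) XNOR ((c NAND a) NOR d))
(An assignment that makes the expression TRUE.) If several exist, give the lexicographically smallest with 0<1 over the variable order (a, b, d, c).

a=0, b=0, d=0, c=0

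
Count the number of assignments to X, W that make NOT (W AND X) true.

Satisfying assignments: (0,0), (0,1), (1,0)
Count: 3 out of 4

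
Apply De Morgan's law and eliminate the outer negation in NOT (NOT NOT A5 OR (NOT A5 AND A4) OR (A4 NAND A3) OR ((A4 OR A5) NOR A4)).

NOT A5 AND NOT (NOT A5 AND A4) AND NOT (A4 NAND A3) AND NOT ((A4 OR A5) NOR A4)
De Morgan's: NOT(OR of terms) = AND of negations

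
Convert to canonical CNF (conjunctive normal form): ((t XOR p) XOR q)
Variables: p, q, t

(p OR q OR t) AND (p OR NOT q OR NOT t) AND (NOT p OR q OR NOT t) AND (NOT p OR NOT q OR t)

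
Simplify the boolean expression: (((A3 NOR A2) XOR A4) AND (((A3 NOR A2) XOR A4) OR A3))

By absorption (E AND (E OR v) = E):
= ((A3 NOR A2) XOR A4)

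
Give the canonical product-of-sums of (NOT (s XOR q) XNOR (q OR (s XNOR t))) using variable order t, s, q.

ΠM(1, 4, 5, 6) = (t OR s OR NOT q) AND (NOT t OR s OR q) AND (NOT t OR s OR NOT q) AND (NOT t OR NOT s OR q)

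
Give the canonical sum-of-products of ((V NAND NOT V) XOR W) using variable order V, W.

Σm(0, 2) = (NOT V AND NOT W) OR (V AND NOT W)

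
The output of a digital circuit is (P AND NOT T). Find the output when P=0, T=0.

Substituting: (0 AND NOT 0)
= 0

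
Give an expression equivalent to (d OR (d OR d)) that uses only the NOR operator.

((d NOR ((d NOR d) NOR (d NOR d))) NOR (d NOR ((d NOR d) NOR (d NOR d))))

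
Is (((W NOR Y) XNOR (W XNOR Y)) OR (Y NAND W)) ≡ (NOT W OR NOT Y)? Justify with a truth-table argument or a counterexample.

Yes, they are equivalent — the two output columns agree on all 4 assignments:
W | Y | Expression 1 | Expression 2
-----------------------------------
0 | 0 | 1 | 1
0 | 1 | 1 | 1
1 | 0 | 1 | 1
1 | 1 | 0 | 0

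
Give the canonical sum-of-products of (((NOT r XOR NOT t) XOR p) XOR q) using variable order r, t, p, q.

Σm(1, 2, 4, 7, 8, 11, 13, 14) = (NOT r AND NOT t AND NOT p AND q) OR (NOT r AND NOT t AND p AND NOT q) OR (NOT r AND t AND NOT p AND NOT q) OR (NOT r AND t AND p AND q) OR (r AND NOT t AND NOT p AND NOT q) OR (r AND NOT t AND p AND q) OR (r AND t AND NOT p AND q) OR (r AND t AND p AND NOT q)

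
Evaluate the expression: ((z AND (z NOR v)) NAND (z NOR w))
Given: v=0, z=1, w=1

Substituting: ((1 AND (1 NOR 0)) NAND (1 NOR 1))
= 1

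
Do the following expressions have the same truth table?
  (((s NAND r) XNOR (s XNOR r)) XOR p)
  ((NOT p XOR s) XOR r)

No. Counterexample: with r=1, p=0, s=1, Expression 1 = 0 but Expression 2 = 1.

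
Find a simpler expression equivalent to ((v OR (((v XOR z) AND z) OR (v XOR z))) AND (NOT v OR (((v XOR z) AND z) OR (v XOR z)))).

By distribution ((E OR v) AND (E OR NOT v) = E) then absorption (E OR (E AND v) = E):
= (v XOR z)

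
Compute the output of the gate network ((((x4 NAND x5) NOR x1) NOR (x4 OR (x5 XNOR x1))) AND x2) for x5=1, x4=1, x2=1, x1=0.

Substituting: ((((1 NAND 1) NOR 0) NOR (1 OR (1 XNOR 0))) AND 1)
= 0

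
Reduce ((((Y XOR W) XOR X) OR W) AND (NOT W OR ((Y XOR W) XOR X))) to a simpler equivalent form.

By distribution ((E OR v) AND (E OR NOT v) = E):
= ((Y XOR W) XOR X)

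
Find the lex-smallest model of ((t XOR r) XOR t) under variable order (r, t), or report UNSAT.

r=1, t=0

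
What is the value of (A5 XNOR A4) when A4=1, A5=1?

Substituting: (1 XNOR 1)
= 1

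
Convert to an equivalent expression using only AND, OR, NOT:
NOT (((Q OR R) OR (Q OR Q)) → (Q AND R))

((Q OR R) OR (Q OR Q)) AND NOT (Q AND R)
(Negated implication: NOT(A → B) = A AND NOT B)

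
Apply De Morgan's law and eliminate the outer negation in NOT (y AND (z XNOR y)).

NOT y OR NOT (z XNOR y)
De Morgan's: NOT(AND of terms) = OR of negations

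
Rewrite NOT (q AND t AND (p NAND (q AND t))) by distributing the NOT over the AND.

NOT q OR NOT t OR NOT (p NAND (q AND t))
De Morgan's: NOT(AND of terms) = OR of negations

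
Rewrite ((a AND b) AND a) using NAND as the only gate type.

((((a NAND b) NAND (a NAND b)) NAND a) NAND (((a NAND b) NAND (a NAND b)) NAND a))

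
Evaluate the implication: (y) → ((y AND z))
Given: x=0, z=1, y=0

Antecedent (y) = 0; consequent ((y AND z)) = 0.
0 → 0 = 1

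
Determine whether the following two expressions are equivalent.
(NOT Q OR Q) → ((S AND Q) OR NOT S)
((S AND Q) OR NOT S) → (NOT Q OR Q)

No, Converse is not equivalent to original (counterexample: Q=0, S=1)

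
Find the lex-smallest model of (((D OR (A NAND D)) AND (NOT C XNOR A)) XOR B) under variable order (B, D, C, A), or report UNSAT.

B=0, D=0, C=0, A=1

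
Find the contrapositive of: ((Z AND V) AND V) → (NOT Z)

Contrapositive: Z → NOT ((Z AND V) AND V)
Note: A statement and its contrapositive are logically equivalent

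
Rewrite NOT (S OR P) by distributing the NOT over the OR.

NOT S AND NOT P
De Morgan's: NOT(OR of terms) = AND of negations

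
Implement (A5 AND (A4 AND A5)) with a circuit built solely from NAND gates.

((A5 NAND ((A4 NAND A5) NAND (A4 NAND A5))) NAND (A5 NAND ((A4 NAND A5) NAND (A4 NAND A5))))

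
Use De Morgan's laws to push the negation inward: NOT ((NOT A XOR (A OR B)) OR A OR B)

NOT (NOT A XOR (A OR B)) AND NOT A AND NOT B
De Morgan's: NOT(OR of terms) = AND of negations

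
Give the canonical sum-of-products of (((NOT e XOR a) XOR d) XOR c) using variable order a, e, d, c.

Σm(0, 3, 5, 6, 9, 10, 12, 15) = (NOT a AND NOT e AND NOT d AND NOT c) OR (NOT a AND NOT e AND d AND c) OR (NOT a AND e AND NOT d AND c) OR (NOT a AND e AND d AND NOT c) OR (a AND NOT e AND NOT d AND c) OR (a AND NOT e AND d AND NOT c) OR (a AND e AND NOT d AND NOT c) OR (a AND e AND d AND c)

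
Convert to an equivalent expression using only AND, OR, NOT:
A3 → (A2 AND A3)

NOT A3 OR (A2 AND A3)
(Implication elimination: A → B = NOT A OR B)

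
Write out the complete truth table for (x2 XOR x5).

x2 | x5 | Output
----------------
0 | 0 | 0
0 | 1 | 1
1 | 0 | 1
1 | 1 | 0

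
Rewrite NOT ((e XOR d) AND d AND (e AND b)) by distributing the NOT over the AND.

NOT (e XOR d) OR NOT d OR NOT (e AND b)
De Morgan's: NOT(AND of terms) = OR of negations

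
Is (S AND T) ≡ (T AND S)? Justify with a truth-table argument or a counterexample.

Yes, they are equivalent — the two output columns agree on all 4 assignments:
T | S | Expression 1 | Expression 2
-----------------------------------
0 | 0 | 0 | 0
0 | 1 | 0 | 0
1 | 0 | 0 | 0
1 | 1 | 1 | 1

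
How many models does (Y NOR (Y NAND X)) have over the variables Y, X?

No assignment satisfies the expression.
Count: 0 out of 4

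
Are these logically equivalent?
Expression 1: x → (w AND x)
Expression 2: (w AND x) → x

No, Converse is not equivalent to original (counterexample: w=0, x=1)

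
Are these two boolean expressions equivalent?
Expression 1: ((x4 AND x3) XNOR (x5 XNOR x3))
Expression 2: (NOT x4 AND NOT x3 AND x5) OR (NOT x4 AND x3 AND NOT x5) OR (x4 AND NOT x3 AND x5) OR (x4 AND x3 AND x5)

Yes, they are equivalent — the two output columns agree on all 8 assignments:
x4 | x3 | x5 | Expression 1 | Expression 2
------------------------------------------
0 | 0 | 0 | 0 | 0
0 | 0 | 1 | 1 | 1
0 | 1 | 0 | 1 | 1
0 | 1 | 1 | 0 | 0
1 | 0 | 0 | 0 | 0
1 | 0 | 1 | 1 | 1
1 | 1 | 0 | 0 | 0
1 | 1 | 1 | 1 | 1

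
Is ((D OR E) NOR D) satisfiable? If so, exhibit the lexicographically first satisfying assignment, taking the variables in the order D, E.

D=0, E=0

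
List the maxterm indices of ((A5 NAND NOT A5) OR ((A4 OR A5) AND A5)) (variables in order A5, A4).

ΠM() = TRUE (no maxterms)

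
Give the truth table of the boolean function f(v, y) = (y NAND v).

v | y | Output
--------------
0 | 0 | 1
0 | 1 | 1
1 | 0 | 1
1 | 1 | 0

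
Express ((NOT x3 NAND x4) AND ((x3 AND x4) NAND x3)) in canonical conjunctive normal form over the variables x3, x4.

(x3 OR NOT x4) AND (NOT x3 OR NOT x4)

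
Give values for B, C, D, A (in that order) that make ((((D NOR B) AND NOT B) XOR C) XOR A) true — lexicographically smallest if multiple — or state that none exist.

B=0, C=0, D=0, A=0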